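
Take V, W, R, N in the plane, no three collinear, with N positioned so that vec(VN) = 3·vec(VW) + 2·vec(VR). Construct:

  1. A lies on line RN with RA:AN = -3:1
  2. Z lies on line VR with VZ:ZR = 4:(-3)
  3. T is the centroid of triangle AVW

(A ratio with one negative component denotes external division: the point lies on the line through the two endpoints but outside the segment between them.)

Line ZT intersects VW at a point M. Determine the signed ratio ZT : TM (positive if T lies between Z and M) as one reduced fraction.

ZT:TM = 19/5

Assign V = (0, 0), W = (1, 0), R = (0, 1), N = (3, 2) — the answer is frame-independent, so this choice is without loss of generality.
1. A lies on line RN with RA:AN = -3:1 ⇒ A = (9/2, 5/2)
2. Z lies on line VR with VZ:ZR = 4:(-3) ⇒ Z = (0, 4)
3. T is the centroid of triangle AVW ⇒ T = (11/6, 5/6)
line ZT meets VW at M = (44/19, 0)
T = Z + t·(M−Z) with t = 19/24, so ZT:TM = 19/24:5/24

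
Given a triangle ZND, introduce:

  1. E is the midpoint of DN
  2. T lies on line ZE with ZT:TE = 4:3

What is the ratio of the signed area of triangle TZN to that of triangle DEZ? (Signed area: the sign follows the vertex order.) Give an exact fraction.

Choose coordinates Z = (0, 0), N = (1, 0), D = (0, 1).
1. E is the midpoint of DN ⇒ E = (1/2, 1/2)
2. T lies on line ZE with ZT:TE = 4:3 ⇒ T = (2/7, 2/7)
2·[TZN] = 2/7, 2·[DEZ] = -1/2
[TZN]:[DEZ] = 2/7:-1/2 = -4/7

[TZN]:[DEZ] = -4/7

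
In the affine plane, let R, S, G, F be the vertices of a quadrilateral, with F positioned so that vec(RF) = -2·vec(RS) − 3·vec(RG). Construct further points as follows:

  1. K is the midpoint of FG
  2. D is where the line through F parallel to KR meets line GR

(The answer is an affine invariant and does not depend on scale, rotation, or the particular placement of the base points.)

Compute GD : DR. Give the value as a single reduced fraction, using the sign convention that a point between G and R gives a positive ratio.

Choose coordinates R = (0, 0), S = (1, 0), G = (0, 1), F = (-2, -3).
1. K is the midpoint of FG ⇒ K = (-1, -1)
2. D is where the line through F parallel to KR meets line GR ⇒ D = (0, -1)
D = G + t·(R−G) with t = 2, so GD:DR = t:(1−t) = 2:-1

GD:DR = -2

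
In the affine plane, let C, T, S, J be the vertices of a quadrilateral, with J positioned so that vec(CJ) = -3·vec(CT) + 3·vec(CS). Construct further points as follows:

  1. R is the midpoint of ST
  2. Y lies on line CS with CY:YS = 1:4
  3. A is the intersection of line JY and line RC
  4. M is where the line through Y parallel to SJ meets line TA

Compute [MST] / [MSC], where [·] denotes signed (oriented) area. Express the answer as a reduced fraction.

Work in coordinates with C = (0, 0), T = (1, 0), S = (0, 1), J = (-3, 3).
1. R is the midpoint of ST ⇒ R = (1/2, 1/2)
2. Y lies on line CS with CY:YS = 1:4 ⇒ Y = (0, 1/5)
3. A is the intersection of line JY and line RC ⇒ A = (3/29, 3/29)
4. M is where the line through Y parallel to SJ meets line TA ⇒ M = (33/215, 21/215)
2·[MST] = -161/215, 2·[MSC] = 33/215
[MST]:[MSC] = -161/215:33/215 = -161/33

[MST]:[MSC] = -161/33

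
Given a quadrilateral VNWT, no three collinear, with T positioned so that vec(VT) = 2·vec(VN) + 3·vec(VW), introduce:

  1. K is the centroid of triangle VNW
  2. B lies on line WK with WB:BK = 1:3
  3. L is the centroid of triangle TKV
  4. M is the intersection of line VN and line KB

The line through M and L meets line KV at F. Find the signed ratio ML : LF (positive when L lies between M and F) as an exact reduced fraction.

ML:LF = -5/2

Set V = (0, 0), N = (1, 0), W = (0, 1), T = (2, 3); any affine frame gives the same invariant.
1. K is the centroid of triangle VNW ⇒ K = (1/3, 1/3)
2. B lies on line WK with WB:BK = 1:3 ⇒ B = (1/12, 5/6)
3. L is the centroid of triangle TKV ⇒ L = (7/9, 10/9)
4. M is the intersection of line VN and line KB ⇒ M = (1/2, 0)
line ML meets KV at F = (2/3, 2/3)
L = M + t·(F−M) with t = 5/3, so ML:LF = 5/3:-2/3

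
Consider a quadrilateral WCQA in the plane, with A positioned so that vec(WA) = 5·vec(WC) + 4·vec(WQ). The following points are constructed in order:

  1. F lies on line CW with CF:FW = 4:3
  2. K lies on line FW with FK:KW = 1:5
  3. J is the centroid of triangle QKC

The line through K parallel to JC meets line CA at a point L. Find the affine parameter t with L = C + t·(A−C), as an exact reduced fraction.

t = -9/148

Assign W = (0, 0), C = (1, 0), Q = (0, 1), A = (5, 4) — the answer is frame-independent, so this choice is without loss of generality.
1. F lies on line CW with CF:FW = 4:3 ⇒ F = (3/7, 0)
2. K lies on line FW with FK:KW = 1:5 ⇒ K = (5/14, 0)
3. J is the centroid of triangle QKC ⇒ J = (19/42, 1/3)
through K parallel to JC: direction (23/42, -1/3); meets CA at L = (28/37, -9/37)
L = C + t·(A−C) with t = -9/148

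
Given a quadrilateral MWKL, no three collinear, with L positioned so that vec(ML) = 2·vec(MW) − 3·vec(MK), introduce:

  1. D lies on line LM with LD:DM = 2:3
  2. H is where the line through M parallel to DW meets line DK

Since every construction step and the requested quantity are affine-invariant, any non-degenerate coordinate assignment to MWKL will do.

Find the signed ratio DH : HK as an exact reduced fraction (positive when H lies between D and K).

DH:HK = -9

Choose coordinates M = (0, 0), W = (1, 0), K = (0, 1), L = (2, -3).
1. D lies on line LM with LD:DM = 2:3 ⇒ D = (6/5, -9/5)
2. H is where the line through M parallel to DW meets line DK ⇒ H = (-3/20, 27/20)
H = D + t·(K−D) with t = 9/8, so DH:HK = t:(1−t) = 9/8:-1/8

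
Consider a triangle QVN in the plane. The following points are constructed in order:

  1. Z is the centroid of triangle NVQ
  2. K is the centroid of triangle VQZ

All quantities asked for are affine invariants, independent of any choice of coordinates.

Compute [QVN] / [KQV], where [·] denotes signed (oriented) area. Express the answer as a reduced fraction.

[QVN]:[KQV] = 9

Work in coordinates with Q = (0, 0), V = (1, 0), N = (0, 1).
1. Z is the centroid of triangle NVQ ⇒ Z = (1/3, 1/3)
2. K is the centroid of triangle VQZ ⇒ K = (4/9, 1/9)
2·[QVN] = 1, 2·[KQV] = 1/9
[QVN]:[KQV] = 1:1/9 = 9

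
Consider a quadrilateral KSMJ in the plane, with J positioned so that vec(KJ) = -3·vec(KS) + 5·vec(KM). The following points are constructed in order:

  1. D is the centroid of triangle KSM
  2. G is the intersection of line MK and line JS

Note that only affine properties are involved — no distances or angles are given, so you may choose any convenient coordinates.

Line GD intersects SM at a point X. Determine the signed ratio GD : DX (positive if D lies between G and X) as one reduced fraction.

Assign K = (0, 0), S = (1, 0), M = (0, 1), J = (-3, 5) — the answer is frame-independent, so this choice is without loss of generality.
1. D is the centroid of triangle KSM ⇒ D = (1/3, 1/3)
2. G is the intersection of line MK and line JS ⇒ G = (0, 5/4)
line GD meets SM at X = (1/7, 6/7)
D = G + t·(X−G) with t = 7/3, so GD:DX = 7/3:-4/3

GD:DX = -7/4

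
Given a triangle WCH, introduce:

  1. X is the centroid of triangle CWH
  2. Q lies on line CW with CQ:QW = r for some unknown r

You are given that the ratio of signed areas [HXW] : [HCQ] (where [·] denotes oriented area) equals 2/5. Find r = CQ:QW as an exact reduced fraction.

Choose coordinates W = (0, 0), C = (1, 0), H = (0, 1).
1. X is the centroid of triangle CWH ⇒ X = (1/3, 1/3)
2. With CQ:QW = r, write λ = r/(r+1) so Q = C + λ·(W−C); Q is affine-linear in λ
Every point depending on Q is an affine combination of Q and λ-independent points, so each such coordinate is linear in λ; the λ² term in each signed area is a multiple of (W−C)×(W−C) = 0, so 2·[HXW] and 2·[HCQ] are each linear in λ. Evaluating at λ=0 and λ=1:
  2·[HXW] = -1/3,   2·[HCQ] = −λ
So [HXW]:[HCQ] = (-1/3) / (−λ). Setting this equal to 2/5:
  -1/3 = 2/5·(−λ)  ⇒  λ = 5/6
Then r = λ/(1−λ) = (5/6)/(1/6) = 5. Check: with r = 5, Q = (1/6, 0) and [HXW]:[HCQ] = 2/5 as required.

r = 5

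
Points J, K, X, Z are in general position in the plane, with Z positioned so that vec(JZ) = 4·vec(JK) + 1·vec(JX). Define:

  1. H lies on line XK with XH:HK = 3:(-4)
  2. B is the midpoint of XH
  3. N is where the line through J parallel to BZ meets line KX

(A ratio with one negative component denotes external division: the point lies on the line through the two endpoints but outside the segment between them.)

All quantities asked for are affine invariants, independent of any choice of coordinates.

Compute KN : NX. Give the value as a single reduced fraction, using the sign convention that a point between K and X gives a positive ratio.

Work in coordinates with J = (0, 0), K = (1, 0), X = (0, 1), Z = (4, 1).
1. H lies on line XK with XH:HK = 3:(-4) ⇒ H = (-3, 4)
2. B is the midpoint of XH ⇒ B = (-3/2, 5/2)
3. N is where the line through J parallel to BZ meets line KX ⇒ N = (11/8, -3/8)
N = K + t·(X−K) with t = -3/8, so KN:NX = t:(1−t) = -3/8:11/8

KN:NX = -3/11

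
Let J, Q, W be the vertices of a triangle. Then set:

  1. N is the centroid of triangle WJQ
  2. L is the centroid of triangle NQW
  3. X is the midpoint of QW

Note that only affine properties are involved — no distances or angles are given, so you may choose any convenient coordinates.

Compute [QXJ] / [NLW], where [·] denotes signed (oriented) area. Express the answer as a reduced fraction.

Assign J = (0, 0), Q = (1, 0), W = (0, 1) — the answer is frame-independent, so this choice is without loss of generality.
1. N is the centroid of triangle WJQ ⇒ N = (1/3, 1/3)
2. L is the centroid of triangle NQW ⇒ L = (4/9, 4/9)
3. X is the midpoint of QW ⇒ X = (1/2, 1/2)
2·[QXJ] = 1/2, 2·[NLW] = 1/9
[QXJ]:[NLW] = 1/2:1/9 = 9/2

[QXJ]:[NLW] = 9/2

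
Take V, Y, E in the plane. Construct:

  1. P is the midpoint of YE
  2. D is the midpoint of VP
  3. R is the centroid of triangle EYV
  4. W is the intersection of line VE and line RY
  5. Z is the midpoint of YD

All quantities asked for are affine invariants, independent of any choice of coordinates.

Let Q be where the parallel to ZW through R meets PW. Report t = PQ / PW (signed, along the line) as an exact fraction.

Set V = (0, 0), Y = (1, 0), E = (0, 1); any affine frame gives the same invariant.
1. P is the midpoint of YE ⇒ P = (1/2, 1/2)
2. D is the midpoint of VP ⇒ D = (1/4, 1/4)
3. R is the centroid of triangle EYV ⇒ R = (1/3, 1/3)
4. W is the intersection of line VE and line RY ⇒ W = (0, 1/2)
5. Z is the midpoint of YD ⇒ Z = (5/8, 1/8)
through R parallel to ZW: direction (-5/8, 3/8); meets PW at Q = (1/18, 1/2)
Q = P + t·(W−P) with t = 8/9

t = 8/9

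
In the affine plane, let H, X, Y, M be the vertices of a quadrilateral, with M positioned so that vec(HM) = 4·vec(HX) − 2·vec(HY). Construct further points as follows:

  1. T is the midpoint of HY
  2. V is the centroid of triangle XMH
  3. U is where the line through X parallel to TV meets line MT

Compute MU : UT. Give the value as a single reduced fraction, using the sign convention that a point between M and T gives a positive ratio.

Work in coordinates with H = (0, 0), X = (1, 0), Y = (0, 1), M = (4, -2).
1. T is the midpoint of HY ⇒ T = (0, 1/2)
2. V is the centroid of triangle XMH ⇒ V = (5/3, -2/3)
3. U is where the line through X parallel to TV meets line MT ⇒ U = (8/3, -7/6)
U = M + t·(T−M) with t = 1/3, so MU:UT = t:(1−t) = 1/3:2/3

MU:UT = 1/2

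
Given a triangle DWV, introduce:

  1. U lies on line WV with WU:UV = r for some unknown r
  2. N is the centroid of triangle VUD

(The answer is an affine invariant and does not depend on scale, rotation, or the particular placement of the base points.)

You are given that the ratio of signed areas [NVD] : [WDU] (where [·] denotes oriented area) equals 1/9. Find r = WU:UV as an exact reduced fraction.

Set D = (0, 0), W = (1, 0), V = (0, 1); any affine frame gives the same invariant.
1. With WU:UV = r, write λ = r/(r+1) so U = W + λ·(V−W); U is affine-linear in λ
2. N is the centroid of triangle VUD ⇒ N is an affine combination of earlier points and hence also affine-linear in λ
Every point depending on U is an affine combination of U and λ-independent points, so each such coordinate is linear in λ; the λ² term in each signed area is a multiple of (V−W)×(V−W) = 0, so 2·[NVD] and 2·[WDU] are each linear in λ. Evaluating at λ=0 and λ=1:
  2·[NVD] = -1/3·λ + 1/3,   2·[WDU] = −λ
So [NVD]:[WDU] = (-1/3·λ + 1/3) / (−λ). Setting this equal to 1/9:
  -1/3·λ + 1/3 = 1/9·(−λ)  ⇒  λ = 3/2
Then r = λ/(1−λ) = (3/2)/(-1/2) = -3. Check: with r = -3, U = (-1/2, 3/2) and [NVD]:[WDU] = 1/9 as required.

r = -3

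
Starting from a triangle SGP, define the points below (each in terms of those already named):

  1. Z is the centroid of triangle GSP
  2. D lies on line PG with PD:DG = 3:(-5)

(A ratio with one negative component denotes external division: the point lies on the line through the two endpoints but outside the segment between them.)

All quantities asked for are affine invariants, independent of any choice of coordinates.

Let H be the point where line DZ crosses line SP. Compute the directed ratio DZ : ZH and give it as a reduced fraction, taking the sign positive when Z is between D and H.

Choose coordinates S = (0, 0), G = (1, 0), P = (0, 1).
1. Z is the centroid of triangle GSP ⇒ Z = (1/3, 1/3)
2. D lies on line PG with PD:DG = 3:(-5) ⇒ D = (-3/2, 5/2)
line DZ meets SP at H = (0, 8/11)
Z = D + t·(H−D) with t = 11/9, so DZ:ZH = 11/9:-2/9

DZ:ZH = -11/2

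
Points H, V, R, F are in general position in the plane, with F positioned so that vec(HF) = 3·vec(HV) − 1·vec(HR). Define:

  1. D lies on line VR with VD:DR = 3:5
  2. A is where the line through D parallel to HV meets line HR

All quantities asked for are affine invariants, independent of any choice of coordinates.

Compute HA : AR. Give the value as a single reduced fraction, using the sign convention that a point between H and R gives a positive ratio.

Choose coordinates H = (0, 0), V = (1, 0), R = (0, 1), F = (3, -1).
1. D lies on line VR with VD:DR = 3:5 ⇒ D = (5/8, 3/8)
2. A is where the line through D parallel to HV meets line HR ⇒ A = (0, 3/8)
A = H + t·(R−H) with t = 3/8, so HA:AR = t:(1−t) = 3/8:5/8

HA:AR = 3/5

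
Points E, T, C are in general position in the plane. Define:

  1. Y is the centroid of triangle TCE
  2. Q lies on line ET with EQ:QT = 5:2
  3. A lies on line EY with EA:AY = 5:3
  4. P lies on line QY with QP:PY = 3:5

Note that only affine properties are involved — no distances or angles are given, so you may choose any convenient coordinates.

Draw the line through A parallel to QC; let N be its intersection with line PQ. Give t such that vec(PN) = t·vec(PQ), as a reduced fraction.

t = -17/3

Choose coordinates E = (0, 0), T = (1, 0), C = (0, 1).
1. Y is the centroid of triangle TCE ⇒ Y = (1/3, 1/3)
2. Q lies on line ET with EQ:QT = 5:2 ⇒ Q = (5/7, 0)
3. A lies on line EY with EA:AY = 5:3 ⇒ A = (5/24, 5/24)
4. P lies on line QY with QP:PY = 3:5 ⇒ P = (4/7, 1/8)
through A parallel to QC: direction (-5/7, 1); meets PQ at N = (-5/21, 5/6)
N = P + t·(Q−P) with t = -17/3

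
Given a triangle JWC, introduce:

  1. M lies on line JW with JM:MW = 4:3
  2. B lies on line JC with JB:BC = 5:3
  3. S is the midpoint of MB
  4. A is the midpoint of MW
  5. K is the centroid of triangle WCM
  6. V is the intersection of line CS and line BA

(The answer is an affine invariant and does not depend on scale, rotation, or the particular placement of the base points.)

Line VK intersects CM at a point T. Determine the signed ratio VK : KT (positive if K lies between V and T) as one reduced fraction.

Assign J = (0, 0), W = (1, 0), C = (0, 1) — the answer is frame-independent, so this choice is without loss of generality.
1. M lies on line JW with JM:MW = 4:3 ⇒ M = (4/7, 0)
2. B lies on line JC with JB:BC = 5:3 ⇒ B = (0, 5/8)
3. S is the midpoint of MB ⇒ S = (2/7, 5/16)
4. A is the midpoint of MW ⇒ A = (11/14, 0)
5. K is the centroid of triangle WCM ⇒ K = (11/21, 1/3)
6. V is the intersection of line CS and line BA ⇒ V = (44/189, 95/216)
line VK meets CM at T = (209/609, 139/348)
K = V + t·(T−V) with t = 29/11, so VK:KT = 29/11:-18/11

VK:KT = -29/18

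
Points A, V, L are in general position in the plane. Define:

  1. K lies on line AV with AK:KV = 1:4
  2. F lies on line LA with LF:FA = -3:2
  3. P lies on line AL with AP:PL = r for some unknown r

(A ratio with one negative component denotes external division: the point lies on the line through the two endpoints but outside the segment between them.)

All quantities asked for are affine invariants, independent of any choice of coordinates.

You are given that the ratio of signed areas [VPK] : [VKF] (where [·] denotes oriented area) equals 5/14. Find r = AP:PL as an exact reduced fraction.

Set A = (0, 0), V = (1, 0), L = (0, 1); any affine frame gives the same invariant.
1. K lies on line AV with AK:KV = 1:4 ⇒ K = (1/5, 0)
2. F lies on line LA with LF:FA = -3:2 ⇒ F = (0, -2)
3. With AP:PL = r, write λ = r/(r+1) so P = A + λ·(L−A); P is affine-linear in λ
Every point depending on P is an affine combination of P and λ-independent points, so each such coordinate is linear in λ; the λ² term in each signed area is a multiple of (L−A)×(L−A) = 0, so 2·[VPK] and 2·[VKF] are each linear in λ. Evaluating at λ=0 and λ=1:
  2·[VPK] = 4/5·λ,   2·[VKF] = 8/5
So [VPK]:[VKF] = (4/5·λ) / (8/5). Setting this equal to 5/14:
  4/5·λ = 5/14·(8/5)  ⇒  λ = 5/7
Then r = λ/(1−λ) = (5/7)/(2/7) = 5/2. Check: with r = 5/2, P = (0, 5/7) and [VPK]:[VKF] = 5/14 as required.

r = 5/2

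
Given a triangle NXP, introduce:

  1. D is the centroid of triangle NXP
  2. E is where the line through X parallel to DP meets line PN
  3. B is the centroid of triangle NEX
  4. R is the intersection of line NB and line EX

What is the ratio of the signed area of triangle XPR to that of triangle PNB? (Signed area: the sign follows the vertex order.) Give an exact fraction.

Choose coordinates N = (0, 0), X = (1, 0), P = (0, 1).
1. D is the centroid of triangle NXP ⇒ D = (1/3, 1/3)
2. E is where the line through X parallel to DP meets line PN ⇒ E = (0, 2)
3. B is the centroid of triangle NEX ⇒ B = (1/3, 2/3)
4. R is the intersection of line NB and line EX ⇒ R = (1/2, 1)
2·[XPR] = -1/2, 2·[PNB] = 1/3
[XPR]:[PNB] = -1/2:1/3 = -3/2

[XPR]:[PNB] = -3/2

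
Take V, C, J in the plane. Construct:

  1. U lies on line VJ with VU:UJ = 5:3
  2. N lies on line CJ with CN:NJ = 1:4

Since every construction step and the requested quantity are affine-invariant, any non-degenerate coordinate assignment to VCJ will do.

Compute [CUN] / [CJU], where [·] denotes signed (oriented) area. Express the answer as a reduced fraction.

Set V = (0, 0), C = (1, 0), J = (0, 1); any affine frame gives the same invariant.
1. U lies on line VJ with VU:UJ = 5:3 ⇒ U = (0, 5/8)
2. N lies on line CJ with CN:NJ = 1:4 ⇒ N = (4/5, 1/5)
2·[CUN] = -3/40, 2·[CJU] = 3/8
[CUN]:[CJU] = -3/40:3/8 = -1/5

[CUN]:[CJU] = -1/5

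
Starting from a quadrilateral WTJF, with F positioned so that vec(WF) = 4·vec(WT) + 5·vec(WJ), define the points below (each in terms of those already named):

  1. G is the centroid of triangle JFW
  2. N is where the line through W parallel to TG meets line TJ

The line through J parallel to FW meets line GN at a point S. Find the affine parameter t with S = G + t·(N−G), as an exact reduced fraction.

Assign W = (0, 0), T = (1, 0), J = (0, 1), F = (4, 5) — the answer is frame-independent, so this choice is without loss of generality.
1. G is the centroid of triangle JFW ⇒ G = (4/3, 2)
2. N is where the line through W parallel to TG meets line TJ ⇒ N = (1/7, 6/7)
through J parallel to FW: direction (-4, -5); meets GN at S = (-28/29, -6/29)
S = G + t·(N−G) with t = 56/29

t = 56/29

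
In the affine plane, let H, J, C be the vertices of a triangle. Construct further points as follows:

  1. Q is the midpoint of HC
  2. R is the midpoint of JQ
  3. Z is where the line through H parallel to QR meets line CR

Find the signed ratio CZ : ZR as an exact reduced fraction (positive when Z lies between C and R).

Work in coordinates with H = (0, 0), J = (1, 0), C = (0, 1).
1. Q is the midpoint of HC ⇒ Q = (0, 1/2)
2. R is the midpoint of JQ ⇒ R = (1/2, 1/4)
3. Z is where the line through H parallel to QR meets line CR ⇒ Z = (1, -1/2)
Z = C + t·(R−C) with t = 2, so CZ:ZR = t:(1−t) = 2:-1

CZ:ZR = -2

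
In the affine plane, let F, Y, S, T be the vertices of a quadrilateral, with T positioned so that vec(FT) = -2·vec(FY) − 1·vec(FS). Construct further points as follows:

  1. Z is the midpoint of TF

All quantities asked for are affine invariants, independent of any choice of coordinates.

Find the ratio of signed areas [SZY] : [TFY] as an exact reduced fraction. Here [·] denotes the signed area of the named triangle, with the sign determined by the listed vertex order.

Work in coordinates with F = (0, 0), Y = (1, 0), S = (0, 1), T = (-2, -1).
1. Z is the midpoint of TF ⇒ Z = (-1, -1/2)
2·[SZY] = 5/2, 2·[TFY] = -1
[SZY]:[TFY] = 5/2:-1 = -5/2

[SZY]:[TFY] = -5/2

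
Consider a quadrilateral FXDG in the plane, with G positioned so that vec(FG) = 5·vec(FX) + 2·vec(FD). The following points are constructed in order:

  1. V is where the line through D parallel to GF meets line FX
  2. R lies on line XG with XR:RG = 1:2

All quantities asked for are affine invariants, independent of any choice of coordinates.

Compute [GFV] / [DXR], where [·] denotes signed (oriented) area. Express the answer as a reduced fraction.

[GFV]:[DXR] = -5/2

Assign F = (0, 0), X = (1, 0), D = (0, 1), G = (5, 2) — the answer is frame-independent, so this choice is without loss of generality.
1. V is where the line through D parallel to GF meets line FX ⇒ V = (-5/2, 0)
2. R lies on line XG with XR:RG = 1:2 ⇒ R = (7/3, 2/3)
2·[GFV] = -5, 2·[DXR] = 2
[GFV]:[DXR] = -5:2 = -5/2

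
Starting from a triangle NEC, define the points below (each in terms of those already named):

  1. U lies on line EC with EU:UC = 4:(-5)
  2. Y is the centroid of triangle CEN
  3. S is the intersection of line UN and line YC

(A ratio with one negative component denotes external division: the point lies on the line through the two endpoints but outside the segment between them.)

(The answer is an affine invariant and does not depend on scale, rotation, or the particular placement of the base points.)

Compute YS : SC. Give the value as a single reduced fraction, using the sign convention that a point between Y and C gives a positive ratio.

YS:SC = -3/5

Choose coordinates N = (0, 0), E = (1, 0), C = (0, 1).
1. U lies on line EC with EU:UC = 4:(-5) ⇒ U = (5, -4)
2. Y is the centroid of triangle CEN ⇒ Y = (1/3, 1/3)
3. S is the intersection of line UN and line YC ⇒ S = (5/6, -2/3)
S = Y + t·(C−Y) with t = -3/2, so YS:SC = t:(1−t) = -3/2:5/2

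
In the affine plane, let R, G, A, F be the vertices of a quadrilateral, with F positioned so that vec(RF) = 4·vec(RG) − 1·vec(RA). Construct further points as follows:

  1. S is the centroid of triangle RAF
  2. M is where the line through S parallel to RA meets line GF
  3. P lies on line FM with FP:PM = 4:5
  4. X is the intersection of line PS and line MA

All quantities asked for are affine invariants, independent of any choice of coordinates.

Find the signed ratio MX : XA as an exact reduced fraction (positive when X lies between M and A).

Assign R = (0, 0), G = (1, 0), A = (0, 1), F = (4, -1) — the answer is frame-independent, so this choice is without loss of generality.
1. S is the centroid of triangle RAF ⇒ S = (4/3, 0)
2. M is where the line through S parallel to RA meets line GF ⇒ M = (4/3, -1/9)
3. P lies on line FM with FP:PM = 4:5 ⇒ P = (76/27, -49/81)
4. X is the intersection of line PS and line MA ⇒ X = (164/153, 49/459)
X = M + t·(A−M) with t = 10/51, so MX:XA = t:(1−t) = 10/51:41/51

MX:XA = 10/41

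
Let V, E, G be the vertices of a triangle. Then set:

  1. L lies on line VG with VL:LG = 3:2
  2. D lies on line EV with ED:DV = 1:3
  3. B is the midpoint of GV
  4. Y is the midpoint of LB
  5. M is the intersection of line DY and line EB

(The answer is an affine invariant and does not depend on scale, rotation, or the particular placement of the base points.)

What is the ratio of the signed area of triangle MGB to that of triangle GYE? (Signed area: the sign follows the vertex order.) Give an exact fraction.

Choose coordinates V = (0, 0), E = (1, 0), G = (0, 1).
1. L lies on line VG with VL:LG = 3:2 ⇒ L = (0, 3/5)
2. D lies on line EV with ED:DV = 1:3 ⇒ D = (3/4, 0)
3. B is the midpoint of GV ⇒ B = (0, 1/2)
4. Y is the midpoint of LB ⇒ Y = (0, 11/20)
5. M is the intersection of line DY and line EB ⇒ M = (3/14, 11/28)
2·[MGB] = 3/28, 2·[GYE] = 9/20
[MGB]:[GYE] = 3/28:9/20 = 5/21

[MGB]:[GYE] = 5/21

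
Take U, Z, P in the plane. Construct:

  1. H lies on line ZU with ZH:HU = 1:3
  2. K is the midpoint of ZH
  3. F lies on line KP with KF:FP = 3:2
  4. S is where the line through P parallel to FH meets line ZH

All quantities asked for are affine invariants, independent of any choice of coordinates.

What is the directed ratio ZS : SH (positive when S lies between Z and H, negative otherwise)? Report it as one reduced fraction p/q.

Set U = (0, 0), Z = (1, 0), P = (0, 1); any affine frame gives the same invariant.
1. H lies on line ZU with ZH:HU = 1:3 ⇒ H = (3/4, 0)
2. K is the midpoint of ZH ⇒ K = (7/8, 0)
3. F lies on line KP with KF:FP = 3:2 ⇒ F = (7/20, 3/5)
4. S is where the line through P parallel to FH meets line ZH ⇒ S = (2/3, 0)
S = Z + t·(H−Z) with t = 4/3, so ZS:SH = t:(1−t) = 4/3:-1/3

ZS:SH = -4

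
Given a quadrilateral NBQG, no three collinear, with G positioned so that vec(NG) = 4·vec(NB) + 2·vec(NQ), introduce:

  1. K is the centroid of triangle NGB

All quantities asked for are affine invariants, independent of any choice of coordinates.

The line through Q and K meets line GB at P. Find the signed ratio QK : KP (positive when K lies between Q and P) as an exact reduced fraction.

Choose coordinates N = (0, 0), B = (1, 0), Q = (0, 1), G = (4, 2).
1. K is the centroid of triangle NGB ⇒ K = (5/3, 2/3)
line QK meets GB at P = (25/13, 8/13)
K = Q + t·(P−Q) with t = 13/15, so QK:KP = 13/15:2/15

QK:KP = 13/2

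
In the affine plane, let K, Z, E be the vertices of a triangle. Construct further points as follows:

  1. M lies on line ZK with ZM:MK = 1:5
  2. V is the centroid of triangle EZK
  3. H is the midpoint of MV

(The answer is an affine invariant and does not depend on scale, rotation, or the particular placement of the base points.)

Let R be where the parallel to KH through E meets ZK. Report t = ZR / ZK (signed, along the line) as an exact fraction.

t = 9/2

Set K = (0, 0), Z = (1, 0), E = (0, 1); any affine frame gives the same invariant.
1. M lies on line ZK with ZM:MK = 1:5 ⇒ M = (5/6, 0)
2. V is the centroid of triangle EZK ⇒ V = (1/3, 1/3)
3. H is the midpoint of MV ⇒ H = (7/12, 1/6)
through E parallel to KH: direction (7/12, 1/6); meets ZK at R = (-7/2, 0)
R = Z + t·(K−Z) with t = 9/2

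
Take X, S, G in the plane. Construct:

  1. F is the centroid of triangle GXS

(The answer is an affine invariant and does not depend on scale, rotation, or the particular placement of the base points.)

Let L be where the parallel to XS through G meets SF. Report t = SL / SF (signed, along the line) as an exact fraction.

t = 3

Assign X = (0, 0), S = (1, 0), G = (0, 1) — the answer is frame-independent, so this choice is without loss of generality.
1. F is the centroid of triangle GXS ⇒ F = (1/3, 1/3)
through G parallel to XS: direction (1, 0); meets SF at L = (-1, 1)
L = S + t·(F−S) with t = 3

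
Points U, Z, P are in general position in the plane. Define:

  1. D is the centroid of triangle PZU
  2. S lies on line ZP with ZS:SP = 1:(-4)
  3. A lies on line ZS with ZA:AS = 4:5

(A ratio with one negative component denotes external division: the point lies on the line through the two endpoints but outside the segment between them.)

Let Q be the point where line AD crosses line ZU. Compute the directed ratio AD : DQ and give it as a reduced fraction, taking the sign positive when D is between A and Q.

AD:DQ = -13/9

Set U = (0, 0), Z = (1, 0), P = (0, 1); any affine frame gives the same invariant.
1. D is the centroid of triangle PZU ⇒ D = (1/3, 1/3)
2. S lies on line ZP with ZS:SP = 1:(-4) ⇒ S = (4/3, -1/3)
3. A lies on line ZS with ZA:AS = 4:5 ⇒ A = (31/27, -4/27)
line AD meets ZU at Q = (35/39, 0)
D = A + t·(Q−A) with t = 13/4, so AD:DQ = 13/4:-9/4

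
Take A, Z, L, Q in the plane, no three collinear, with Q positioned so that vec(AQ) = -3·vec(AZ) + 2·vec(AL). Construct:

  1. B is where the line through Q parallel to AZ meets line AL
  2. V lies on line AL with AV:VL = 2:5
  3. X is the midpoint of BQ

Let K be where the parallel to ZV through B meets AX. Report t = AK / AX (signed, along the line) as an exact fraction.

Set A = (0, 0), Z = (1, 0), L = (0, 1), Q = (-3, 2); any affine frame gives the same invariant.
1. B is where the line through Q parallel to AZ meets line AL ⇒ B = (0, 2)
2. V lies on line AL with AV:VL = 2:5 ⇒ V = (0, 2/7)
3. X is the midpoint of BQ ⇒ X = (-3/2, 2)
through B parallel to ZV: direction (-1, 2/7); meets AX at K = (-21/11, 28/11)
K = A + t·(X−A) with t = 14/11

t = 14/11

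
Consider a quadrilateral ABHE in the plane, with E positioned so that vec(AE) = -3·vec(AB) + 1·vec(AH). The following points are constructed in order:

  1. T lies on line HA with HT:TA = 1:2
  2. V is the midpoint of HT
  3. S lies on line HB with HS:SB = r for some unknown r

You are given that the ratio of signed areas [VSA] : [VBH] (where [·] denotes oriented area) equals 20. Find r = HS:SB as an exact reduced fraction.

Assign A = (0, 0), B = (1, 0), H = (0, 1), E = (-3, 1) — the answer is frame-independent, so this choice is without loss of generality.
1. T lies on line HA with HT:TA = 1:2 ⇒ T = (0, 2/3)
2. V is the midpoint of HT ⇒ V = (0, 5/6)
3. With HS:SB = r, write λ = r/(r+1) so S = H + λ·(B−H); S is affine-linear in λ
Every point depending on S is an affine combination of S and λ-independent points, so each such coordinate is linear in λ; the λ² term in each signed area is a multiple of (B−H)×(B−H) = 0, so 2·[VSA] and 2·[VBH] are each linear in λ. Evaluating at λ=0 and λ=1:
  2·[VSA] = -5/6·λ,   2·[VBH] = 1/6
So [VSA]:[VBH] = (-5/6·λ) / (1/6). Setting this equal to 20:
  -5/6·λ = 20·(1/6)  ⇒  λ = -4
Then r = λ/(1−λ) = (-4)/(5) = -4/5. Check: with r = -4/5, S = (-4, 5) and [VSA]:[VBH] = 20 as required.

r = -4/5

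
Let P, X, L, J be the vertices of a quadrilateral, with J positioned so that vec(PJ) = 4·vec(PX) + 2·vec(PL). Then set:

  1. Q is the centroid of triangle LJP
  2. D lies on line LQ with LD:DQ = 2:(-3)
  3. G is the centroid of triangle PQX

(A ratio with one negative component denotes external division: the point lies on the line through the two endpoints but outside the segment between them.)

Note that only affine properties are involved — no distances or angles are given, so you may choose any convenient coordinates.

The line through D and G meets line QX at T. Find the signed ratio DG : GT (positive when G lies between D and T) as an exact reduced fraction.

Choose coordinates P = (0, 0), X = (1, 0), L = (0, 1), J = (4, 2).
1. Q is the centroid of triangle LJP ⇒ Q = (4/3, 1)
2. D lies on line LQ with LD:DQ = 2:(-3) ⇒ D = (-8/3, 1)
3. G is the centroid of triangle PQX ⇒ G = (7/9, 1/3)
line DG meets QX at T = (12/11, 3/11)
G = D + t·(T−D) with t = 11/12, so DG:GT = 11/12:1/12

DG:GT = 11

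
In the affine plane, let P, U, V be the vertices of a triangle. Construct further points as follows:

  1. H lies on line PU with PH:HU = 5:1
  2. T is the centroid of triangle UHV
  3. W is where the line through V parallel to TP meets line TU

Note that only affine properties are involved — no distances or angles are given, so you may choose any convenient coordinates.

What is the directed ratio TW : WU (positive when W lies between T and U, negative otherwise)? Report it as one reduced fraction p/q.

Set P = (0, 0), U = (1, 0), V = (0, 1); any affine frame gives the same invariant.
1. H lies on line PU with PH:HU = 5:1 ⇒ H = (5/6, 0)
2. T is the centroid of triangle UHV ⇒ T = (11/18, 1/3)
3. W is where the line through V parallel to TP meets line TU ⇒ W = (-11/108, 17/18)
W = T + t·(U−T) with t = -11/6, so TW:WU = t:(1−t) = -11/6:17/6

TW:WU = -11/17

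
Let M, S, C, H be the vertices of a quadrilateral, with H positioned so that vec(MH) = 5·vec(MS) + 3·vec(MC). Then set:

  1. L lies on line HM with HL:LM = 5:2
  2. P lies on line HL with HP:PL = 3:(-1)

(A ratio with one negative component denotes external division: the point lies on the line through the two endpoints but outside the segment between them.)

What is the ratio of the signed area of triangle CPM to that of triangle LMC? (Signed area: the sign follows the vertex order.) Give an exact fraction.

Set M = (0, 0), S = (1, 0), C = (0, 1), H = (5, 3); any affine frame gives the same invariant.
1. L lies on line HM with HL:LM = 5:2 ⇒ L = (10/7, 6/7)
2. P lies on line HL with HP:PL = 3:(-1) ⇒ P = (-5/14, -3/14)
2·[CPM] = 5/14, 2·[LMC] = -10/7
[CPM]:[LMC] = 5/14:-10/7 = -1/4

[CPM]:[LMC] = -1/4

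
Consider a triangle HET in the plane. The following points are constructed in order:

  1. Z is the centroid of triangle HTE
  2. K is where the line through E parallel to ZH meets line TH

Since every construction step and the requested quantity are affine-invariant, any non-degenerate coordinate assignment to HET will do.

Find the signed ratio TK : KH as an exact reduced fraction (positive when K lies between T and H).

Assign H = (0, 0), E = (1, 0), T = (0, 1) — the answer is frame-independent, so this choice is without loss of generality.
1. Z is the centroid of triangle HTE ⇒ Z = (1/3, 1/3)
2. K is where the line through E parallel to ZH meets line TH ⇒ K = (0, -1)
K = T + t·(H−T) with t = 2, so TK:KH = t:(1−t) = 2:-1

TK:KH = -2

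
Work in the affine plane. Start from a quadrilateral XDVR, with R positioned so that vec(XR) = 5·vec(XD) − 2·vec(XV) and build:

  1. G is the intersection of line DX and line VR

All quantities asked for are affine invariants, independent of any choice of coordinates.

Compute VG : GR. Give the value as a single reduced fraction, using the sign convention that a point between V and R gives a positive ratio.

Assign X = (0, 0), D = (1, 0), V = (0, 1), R = (5, -2) — the answer is frame-independent, so this choice is without loss of generality.
1. G is the intersection of line DX and line VR ⇒ G = (5/3, 0)
G = V + t·(R−V) with t = 1/3, so VG:GR = t:(1−t) = 1/3:2/3

VG:GR = 1/2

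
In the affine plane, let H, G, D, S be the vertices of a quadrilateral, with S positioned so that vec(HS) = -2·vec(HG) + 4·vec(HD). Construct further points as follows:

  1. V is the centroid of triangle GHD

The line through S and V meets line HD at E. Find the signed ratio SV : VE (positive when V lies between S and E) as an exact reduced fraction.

SV:VE = -7

Set H = (0, 0), G = (1, 0), D = (0, 1), S = (-2, 4); any affine frame gives the same invariant.
1. V is the centroid of triangle GHD ⇒ V = (1/3, 1/3)
line SV meets HD at E = (0, 6/7)
V = S + t·(E−S) with t = 7/6, so SV:VE = 7/6:-1/6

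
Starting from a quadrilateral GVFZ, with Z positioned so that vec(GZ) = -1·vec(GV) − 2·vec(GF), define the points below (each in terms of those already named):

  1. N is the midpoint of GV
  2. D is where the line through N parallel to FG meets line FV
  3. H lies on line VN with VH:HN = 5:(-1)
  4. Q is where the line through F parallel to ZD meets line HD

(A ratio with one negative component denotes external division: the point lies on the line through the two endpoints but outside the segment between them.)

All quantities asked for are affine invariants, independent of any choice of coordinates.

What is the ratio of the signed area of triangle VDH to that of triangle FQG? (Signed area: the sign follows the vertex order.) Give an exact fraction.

Work in coordinates with G = (0, 0), V = (1, 0), F = (0, 1), Z = (-1, -2).
1. N is the midpoint of GV ⇒ N = (1/2, 0)
2. D is where the line through N parallel to FG meets line FV ⇒ D = (1/2, 1/2)
3. H lies on line VN with VH:HN = 5:(-1) ⇒ H = (3/8, 0)
4. Q is where the line through F parallel to ZD meets line HD ⇒ Q = (15/14, 39/14)
2·[VDH] = 5/16, 2·[FQG] = -15/14
[VDH]:[FQG] = 5/16:-15/14 = -7/24

[VDH]:[FQG] = -7/24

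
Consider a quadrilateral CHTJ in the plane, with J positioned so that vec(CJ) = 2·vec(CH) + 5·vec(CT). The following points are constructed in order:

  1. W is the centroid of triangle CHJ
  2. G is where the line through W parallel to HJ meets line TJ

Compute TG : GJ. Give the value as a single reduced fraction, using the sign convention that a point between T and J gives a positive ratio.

Choose coordinates C = (0, 0), H = (1, 0), T = (0, 1), J = (2, 5).
1. W is the centroid of triangle CHJ ⇒ W = (1, 5/3)
2. G is where the line through W parallel to HJ meets line TJ ⇒ G = (13/9, 35/9)
G = T + t·(J−T) with t = 13/18, so TG:GJ = t:(1−t) = 13/18:5/18

TG:GJ = 13/5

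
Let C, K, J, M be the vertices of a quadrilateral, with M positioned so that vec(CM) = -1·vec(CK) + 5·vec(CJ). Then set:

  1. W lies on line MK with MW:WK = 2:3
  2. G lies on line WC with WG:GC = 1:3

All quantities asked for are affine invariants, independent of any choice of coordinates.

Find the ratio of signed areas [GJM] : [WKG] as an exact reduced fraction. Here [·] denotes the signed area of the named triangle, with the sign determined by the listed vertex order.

[GJM]:[WKG] = 13/15

Set C = (0, 0), K = (1, 0), J = (0, 1), M = (-1, 5); any affine frame gives the same invariant.
1. W lies on line MK with MW:WK = 2:3 ⇒ W = (-1/5, 3)
2. G lies on line WC with WG:GC = 1:3 ⇒ G = (-3/20, 9/4)
2·[GJM] = -13/20, 2·[WKG] = -3/4
[GJM]:[WKG] = -13/20:-3/4 = 13/15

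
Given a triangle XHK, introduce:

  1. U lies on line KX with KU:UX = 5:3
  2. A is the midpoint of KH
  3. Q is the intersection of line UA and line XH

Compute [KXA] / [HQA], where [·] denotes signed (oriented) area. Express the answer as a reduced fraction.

[KXA]:[HQA] = -2/5

Assign X = (0, 0), H = (1, 0), K = (0, 1) — the answer is frame-independent, so this choice is without loss of generality.
1. U lies on line KX with KU:UX = 5:3 ⇒ U = (0, 3/8)
2. A is the midpoint of KH ⇒ A = (1/2, 1/2)
3. Q is the intersection of line UA and line XH ⇒ Q = (-3/2, 0)
2·[KXA] = 1/2, 2·[HQA] = -5/4
[KXA]:[HQA] = 1/2:-5/4 = -2/5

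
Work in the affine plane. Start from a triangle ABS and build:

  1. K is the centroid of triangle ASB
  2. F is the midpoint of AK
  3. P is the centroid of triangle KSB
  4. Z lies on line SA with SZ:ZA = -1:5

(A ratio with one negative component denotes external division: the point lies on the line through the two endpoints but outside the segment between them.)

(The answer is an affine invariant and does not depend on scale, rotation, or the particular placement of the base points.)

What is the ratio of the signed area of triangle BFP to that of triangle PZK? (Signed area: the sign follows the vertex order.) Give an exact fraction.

[BFP]:[PZK] = -2

Work in coordinates with A = (0, 0), B = (1, 0), S = (0, 1).
1. K is the centroid of triangle ASB ⇒ K = (1/3, 1/3)
2. F is the midpoint of AK ⇒ F = (1/6, 1/6)
3. P is the centroid of triangle KSB ⇒ P = (4/9, 4/9)
4. Z lies on line SA with SZ:ZA = -1:5 ⇒ Z = (0, 5/4)
2·[BFP] = -5/18, 2·[PZK] = 5/36
[BFP]:[PZK] = -5/18:5/36 = -2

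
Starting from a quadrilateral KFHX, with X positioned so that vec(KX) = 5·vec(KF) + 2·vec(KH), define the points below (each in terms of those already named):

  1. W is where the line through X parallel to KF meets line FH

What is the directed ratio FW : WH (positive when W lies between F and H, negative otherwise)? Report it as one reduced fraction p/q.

FW:WH = -2

Set K = (0, 0), F = (1, 0), H = (0, 1), X = (5, 2); any affine frame gives the same invariant.
1. W is where the line through X parallel to KF meets line FH ⇒ W = (-1, 2)
W = F + t·(H−F) with t = 2, so FW:WH = t:(1−t) = 2:-1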